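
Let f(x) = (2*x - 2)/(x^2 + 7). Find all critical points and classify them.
f'(x) = 2*(x^2 - 2*x*(x - 1) + 7)/(x^2 + 7)^2

Solve f'(x) = 0:
  f'(x) = -2*(x^2 - 2*x - 7)/(x^2 + 7)^2; the denominator is positive wherever f is defined, so f'(x) = 0 ⇔ -2*x^2 + 4*x + 14 = 0.
  Factor: -2*x^2 + 4*x + 14 = -2*(x^2 - 2*x - 7); x^2 - 2*x - 7 = 0 has no rational roots; quadratic formula: x = (2 ± √32)/2.
  ⇒ x = 1 - 2*sqrt(2) ≈ -1.8284, 1 + 2*sqrt(2) ≈ 3.8284

f''(x) = 4*(4*x^2*(x - 1) + (1 - 3*x)*(x^2 + 7))/(x^2 + 7)^3
Second-derivative test at each critical point:
  f''(-1.8284) = 0.1058 > 0 → local minimum
  f''(3.8284) = -0.0241 < 0 → local maximum

Critical points: x = 1 - 2*sqrt(2) ≈ -1.8284 (local minimum); x = 1 + 2*sqrt(2) ≈ 3.8284 (local maximum)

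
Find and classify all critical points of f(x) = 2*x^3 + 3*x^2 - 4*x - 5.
f'(x) = 6*x^2 + 6*x - 4

Solve f'(x) = 0:
  Factor: 6*x^2 + 6*x - 4 = 2*(3*x^2 + 3*x - 2); 3*x^2 + 3*x - 2 = 0 has no rational roots; quadratic formula: x = (-3 ± √33)/6.
  ⇒ x = -sqrt(33)/6 - 1/2 ≈ -1.4574, -1/2 + sqrt(33)/6 ≈ 0.4574

f''(x) = 12*x + 6
Second-derivative test at each critical point:
  f''(-1.4574) = -11.4891 < 0 → local maximum
  f''(0.4574) = 11.4891 > 0 → local minimum

Critical points: x = -sqrt(33)/6 - 1/2 ≈ -1.4574 (local maximum); x = -1/2 + sqrt(33)/6 ≈ 0.4574 (local minimum)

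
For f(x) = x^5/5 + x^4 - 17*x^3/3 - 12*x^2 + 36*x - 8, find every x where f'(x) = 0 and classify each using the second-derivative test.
f'(x) = x^4 + 4*x^3 - 17*x^2 - 24*x + 36

Solve f'(x) = 0:
  Factor: x^4 + 4*x^3 - 17*x^2 - 24*x + 36 = (x - 3)*(x - 1)*(x + 2)*(x + 6) = 0.
  ⇒ x = -6, -2, 1, 3

f''(x) = 4*x^3 + 12*x^2 - 34*x - 24
Second-derivative test at each critical point:
  f''(-6) = -252 < 0 → local maximum
  f''(-2) = 60 > 0 → local minimum
  f''(1) = -42 < 0 → local maximum
  f''(3) = 90 > 0 → local minimum

Critical points: x = -6 (local maximum); x = -2 (local minimum); x = 1 (local maximum); x = 3 (local minimum)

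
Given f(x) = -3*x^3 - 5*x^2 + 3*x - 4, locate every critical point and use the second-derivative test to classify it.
f'(x) = -9*x^2 - 10*x + 3

Solve f'(x) = 0:
  9*x^2 + 10*x - 3 = 0 has no rational roots; quadratic formula: x = (-10 ± √208)/18.
  ⇒ x = -2*sqrt(13)/9 - 5/9 ≈ -1.3568, -5/9 + 2*sqrt(13)/9 ≈ 0.2457

f''(x) = -18*x - 10
Second-derivative test at each critical point:
  f''(-1.3568) = 14.4222 > 0 → local minimum
  f''(0.2457) = -14.4222 < 0 → local maximum

Critical points: x = -2*sqrt(13)/9 - 5/9 ≈ -1.3568 (local minimum); x = -5/9 + 2*sqrt(13)/9 ≈ 0.2457 (local maximum)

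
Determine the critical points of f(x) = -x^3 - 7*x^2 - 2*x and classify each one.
f'(x) = -3*x^2 - 14*x - 2

Solve f'(x) = 0:
  3*x^2 + 14*x + 2 = 0 has no rational roots; quadratic formula: x = (-14 ± √172)/6.
  ⇒ x = -7/3 - sqrt(43)/3 ≈ -4.5191, -7/3 + sqrt(43)/3 ≈ -0.1475

f''(x) = -6*x - 14
Second-derivative test at each critical point:
  f''(-4.5191) = 13.1149 > 0 → local minimum
  f''(-0.1475) = -13.1149 < 0 → local maximum

Critical points: x = -7/3 - sqrt(43)/3 ≈ -4.5191 (local minimum); x = -7/3 + sqrt(43)/3 ≈ -0.1475 (local maximum)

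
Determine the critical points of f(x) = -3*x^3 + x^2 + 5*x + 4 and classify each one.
f'(x) = -9*x^2 + 2*x + 5

Solve f'(x) = 0:
  9*x^2 - 2*x - 5 = 0 has no rational roots; quadratic formula: x = (2 ± √184)/18.
  ⇒ x = 1/9 - sqrt(46)/9 ≈ -0.6425, 1/9 + sqrt(46)/9 ≈ 0.8647

f''(x) = 2 - 18*x
Second-derivative test at each critical point:
  f''(-0.6425) = 13.5647 > 0 → local minimum
  f''(0.8647) = -13.5647 < 0 → local maximum

Critical points: x = 1/9 - sqrt(46)/9 ≈ -0.6425 (local minimum); x = 1/9 + sqrt(46)/9 ≈ 0.8647 (local maximum)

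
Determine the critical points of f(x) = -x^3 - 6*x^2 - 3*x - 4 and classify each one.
f'(x) = -3*x^2 - 12*x - 3

Solve f'(x) = 0:
  Factor: -3*x^2 - 12*x - 3 = -3*(x^2 + 4*x + 1); x^2 + 4*x + 1 = 0 has no rational roots; quadratic formula: x = (-4 ± √12)/2.
  ⇒ x = -2 - sqrt(3) ≈ -3.7321, -2 + sqrt(3) ≈ -0.2679

f''(x) = -6*x - 12
Second-derivative test at each critical point:
  f''(-3.7321) = 10.3923 > 0 → local minimum
  f''(-0.2679) = -10.3923 < 0 → local maximum

Critical points: x = -2 - sqrt(3) ≈ -3.7321 (local minimum); x = -2 + sqrt(3) ≈ -0.2679 (local maximum)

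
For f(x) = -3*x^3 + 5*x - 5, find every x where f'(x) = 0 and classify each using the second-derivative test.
f'(x) = 5 - 9*x^2

Solve f'(x) = 0:
  9*x^2 - 5 = 0 has no rational roots; quadratic formula: x = (0 ± √180)/18.
  ⇒ x = -sqrt(5)/3 ≈ -0.7454, sqrt(5)/3 ≈ 0.7454

f''(x) = -18*x
Second-derivative test at each critical point:
  f''(-0.7454) = 13.4164 > 0 → local minimum
  f''(0.7454) = -13.4164 < 0 → local maximum

Critical points: x = -sqrt(5)/3 ≈ -0.7454 (local minimum); x = sqrt(5)/3 ≈ 0.7454 (local maximum)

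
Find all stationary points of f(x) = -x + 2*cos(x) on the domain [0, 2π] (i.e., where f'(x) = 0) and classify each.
f'(x) = -2*sin(x) - 1

Solve f'(x) = 0 on [0, 2π]:
  f'(x) = 0 ⇔ sin(x) = -1/2, i.e. x = arcsin(-1/2) + 2nπ or x = π − arcsin(-1/2) + 2nπ; keep the solutions lying in [0, 2π].
  ⇒ x = 7*pi/6 ≈ 3.6652, 11*pi/6 ≈ 5.7596

f''(x) = -2*cos(x)
Second-derivative test at each critical point:
  f''(3.6652) = 1.7321 > 0 → local minimum
  f''(5.7596) = -1.7321 < 0 → local maximum

Critical points: x = 7*pi/6 ≈ 3.6652 (local minimum); x = 11*pi/6 ≈ 5.7596 (local maximum)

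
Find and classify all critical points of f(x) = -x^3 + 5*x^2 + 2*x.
f'(x) = -3*x^2 + 10*x + 2

Solve f'(x) = 0:
  3*x^2 - 10*x - 2 = 0 has no rational roots; quadratic formula: x = (10 ± √124)/6.
  ⇒ x = 5/3 - sqrt(31)/3 ≈ -0.1893, 5/3 + sqrt(31)/3 ≈ 3.5226

f''(x) = 10 - 6*x
Second-derivative test at each critical point:
  f''(-0.1893) = 11.1355 > 0 → local minimum
  f''(3.5226) = -11.1355 < 0 → local maximum

Critical points: x = 5/3 - sqrt(31)/3 ≈ -0.1893 (local minimum); x = 5/3 + sqrt(31)/3 ≈ 3.5226 (local maximum)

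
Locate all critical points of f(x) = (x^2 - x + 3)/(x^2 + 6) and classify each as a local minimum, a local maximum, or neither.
f'(x) = (x^2 + 6*x - 6)/(x^4 + 12*x^2 + 36)

Solve f'(x) = 0:
  f'(x) = (x^2 + 6*x - 6)/(x^2 + 6)^2; the denominator is positive wherever f is defined, so f'(x) = 0 ⇔ x^2 + 6*x - 6 = 0.
  x^2 + 6*x - 6 = 0 has no rational roots; quadratic formula: x = (-6 ± √60)/2.
  ⇒ x = -sqrt(15) - 3 ≈ -6.8730, -3 + sqrt(15) ≈ 0.8730

f''(x) = 2*(-x^3 - 9*x^2 + 18*x + 18)/(x^6 + 18*x^4 + 108*x^2 + 216)
Second-derivative test at each critical point:
  f''(-6.8730) = -0.0027 < 0 → local maximum
  f''(0.8730) = 0.1694 > 0 → local minimum

Critical points: x = -sqrt(15) - 3 ≈ -6.8730 (local maximum); x = -3 + sqrt(15) ≈ 0.8730 (local minimum)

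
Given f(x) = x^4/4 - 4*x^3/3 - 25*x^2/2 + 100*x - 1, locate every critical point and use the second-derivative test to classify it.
f'(x) = x^3 - 4*x^2 - 25*x + 100

Solve f'(x) = 0:
  Factor: x^3 - 4*x^2 - 25*x + 100 = (x - 5)*(x - 4)*(x + 5) = 0.
  ⇒ x = -5, 4, 5

f''(x) = 3*x^2 - 8*x - 25
Second-derivative test at each critical point:
  f''(-5) = 90 > 0 → local minimum
  f''(4) = -9 < 0 → local maximum
  f''(5) = 10 > 0 → local minimum

Critical points: x = -5 (local minimum); x = 4 (local maximum); x = 5 (local minimum)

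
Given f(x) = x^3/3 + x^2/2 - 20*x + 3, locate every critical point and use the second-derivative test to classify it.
f'(x) = x^2 + x - 20

Solve f'(x) = 0:
  Factor: x^2 + x - 20 = (x - 4)*(x + 5) = 0.
  ⇒ x = -5, 4

f''(x) = 2*x + 1
Second-derivative test at each critical point:
  f''(-5) = -9 < 0 → local maximum
  f''(4) = 9 > 0 → local minimum

Critical points: x = -5 (local maximum); x = 4 (local minimum)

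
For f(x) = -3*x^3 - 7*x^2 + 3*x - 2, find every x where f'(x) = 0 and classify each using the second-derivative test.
f'(x) = -9*x^2 - 14*x + 3

Solve f'(x) = 0:
  9*x^2 + 14*x - 3 = 0 has no rational roots; quadratic formula: x = (-14 ± √304)/18.
  ⇒ x = -2*sqrt(19)/9 - 7/9 ≈ -1.7464, -7/9 + 2*sqrt(19)/9 ≈ 0.1909

f''(x) = -18*x - 14
Second-derivative test at each critical point:
  f''(-1.7464) = 17.4356 > 0 → local minimum
  f''(0.1909) = -17.4356 < 0 → local maximum

Critical points: x = -2*sqrt(19)/9 - 7/9 ≈ -1.7464 (local minimum); x = -7/9 + 2*sqrt(19)/9 ≈ 0.1909 (local maximum)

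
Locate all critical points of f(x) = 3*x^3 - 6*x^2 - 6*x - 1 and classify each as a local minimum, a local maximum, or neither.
f'(x) = 9*x^2 - 12*x - 6

Solve f'(x) = 0:
  Factor: 9*x^2 - 12*x - 6 = 3*(3*x^2 - 4*x - 2); 3*x^2 - 4*x - 2 = 0 has no rational roots; quadratic formula: x = (4 ± √40)/6.
  ⇒ x = 2/3 - sqrt(10)/3 ≈ -0.3874, 2/3 + sqrt(10)/3 ≈ 1.7208

f''(x) = 18*x - 12
Second-derivative test at each critical point:
  f''(-0.3874) = -18.9737 < 0 → local maximum
  f''(1.7208) = 18.9737 > 0 → local minimum

Critical points: x = 2/3 - sqrt(10)/3 ≈ -0.3874 (local maximum); x = 2/3 + sqrt(10)/3 ≈ 1.7208 (local minimum)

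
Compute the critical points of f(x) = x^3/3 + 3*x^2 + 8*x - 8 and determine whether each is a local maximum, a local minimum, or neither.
f'(x) = x^2 + 6*x + 8

Solve f'(x) = 0:
  Factor: x^2 + 6*x + 8 = (x + 2)*(x + 4) = 0.
  ⇒ x = -4, -2

f''(x) = 2*x + 6
Second-derivative test at each critical point:
  f''(-4) = -2 < 0 → local maximum
  f''(-2) = 2 > 0 → local minimum

Critical points: x = -4 (local maximum); x = -2 (local minimum)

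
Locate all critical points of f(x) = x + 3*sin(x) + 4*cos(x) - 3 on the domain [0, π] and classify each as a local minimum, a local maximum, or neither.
f'(x) = -4*sin(x) + 3*cos(x) + 1

Solve f'(x) = 0 on [0, π]:
  f'(x) = 0 ⇔ -4*sin(x) + 3*cos(x) = -1. Write the left side as R·cos(x + φ) with R = √(3² + 4²) = 5, cos φ = 3/5, sin φ = 4/5; then cos(x + φ) = -1/5. Solve for x and keep the solutions lying in [0, π].
  ⇒ x = atan((4 + 6*sqrt(6))/(-3 + 8*sqrt(6))) ≈ 0.8449

f''(x) = -3*sin(x) - 4*cos(x)
Second-derivative test at each critical point:
  f''(0.8449) = -4.8990 < 0 → local maximum

Critical points: x = atan((4 + 6*sqrt(6))/(-3 + 8*sqrt(6))) ≈ 0.8449 (local maximum)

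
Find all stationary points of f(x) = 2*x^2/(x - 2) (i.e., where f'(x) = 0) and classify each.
f'(x) = 2*x*(x - 4)/(x^2 - 4*x + 4)

Solve f'(x) = 0:
  f'(x) = 2*x*(x - 4)/(x - 2)^2; the denominator is positive wherever f is defined, so f'(x) = 0 ⇔ 2*x^2 - 8*x = 0.
  Factor: 2*x^2 - 8*x = 2*x*(x - 4) = 0.
  ⇒ x = 0, 4

f''(x) = 16/(x^3 - 6*x^2 + 12*x - 8)
Second-derivative test at each critical point:
  f''(0) = -2 < 0 → local maximum
  f''(4) = 2 > 0 → local minimum

Critical points: x = 0 (local maximum); x = 4 (local minimum)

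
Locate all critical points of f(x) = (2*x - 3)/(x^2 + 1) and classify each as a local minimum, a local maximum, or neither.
f'(x) = 2*(-x^2 + 3*x + 1)/(x^4 + 2*x^2 + 1)

Solve f'(x) = 0:
  f'(x) = -2*(x^2 - 3*x - 1)/(x^2 + 1)^2; the denominator is positive wherever f is defined, so f'(x) = 0 ⇔ -2*x^2 + 6*x + 2 = 0.
  Factor: -2*x^2 + 6*x + 2 = -2*(x^2 - 3*x - 1); x^2 - 3*x - 1 = 0 has no rational roots; quadratic formula: x = (3 ± √13)/2.
  ⇒ x = 3/2 - sqrt(13)/2 ≈ -0.3028, 3/2 + sqrt(13)/2 ≈ 3.3028

f''(x) = 2*(4*x^2*(2*x - 3) + 3*(1 - 2*x)*(x^2 + 1))/(x^2 + 1)^3
Second-derivative test at each critical point:
  f''(-0.3028) = 6.0509 > 0 → local minimum
  f''(3.3028) = -0.0509 < 0 → local maximum

Critical points: x = 3/2 - sqrt(13)/2 ≈ -0.3028 (local minimum); x = 3/2 + sqrt(13)/2 ≈ 3.3028 (local maximum)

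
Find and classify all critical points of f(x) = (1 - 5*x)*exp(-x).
f'(x) = (5*x - 6)*exp(-x)

Solve f'(x) = 0:
  f'(x) = (5*x - 6)·exp(-x) and exp(-x) > 0 for every x, so f'(x) = 0 ⇔ 5*x - 6 = 0.
  5*x - 6 = 0.
  ⇒ x = 6/5

f''(x) = (11 - 5*x)*exp(-x)
Second-derivative test at each critical point:
  f''(6/5) = 1.5060 > 0 → local minimum

Critical points: x = 6/5 (local minimum)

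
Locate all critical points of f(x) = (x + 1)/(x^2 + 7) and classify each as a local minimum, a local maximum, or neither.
f'(x) = (x^2 - 2*x*(x + 1) + 7)/(x^2 + 7)^2

Solve f'(x) = 0:
  f'(x) = -(x^2 + 2*x - 7)/(x^2 + 7)^2; the denominator is positive wherever f is defined, so f'(x) = 0 ⇔ -x^2 - 2*x + 7 = 0.
  x^2 + 2*x - 7 = 0 has no rational roots; quadratic formula: x = (-2 ± √32)/2.
  ⇒ x = -2*sqrt(2) - 1 ≈ -3.8284, -1 + 2*sqrt(2) ≈ 1.8284

f''(x) = 2*(4*x^2*(x + 1) - (3*x + 1)*(x^2 + 7))/(x^2 + 7)^3
Second-derivative test at each critical point:
  f''(-3.8284) = 0.0121 > 0 → local minimum
  f''(1.8284) = -0.0529 < 0 → local maximum

Critical points: x = -2*sqrt(2) - 1 ≈ -3.8284 (local minimum); x = -1 + 2*sqrt(2) ≈ 1.8284 (local maximum)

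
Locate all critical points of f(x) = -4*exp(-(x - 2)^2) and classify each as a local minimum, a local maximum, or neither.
f'(x) = 8*(x - 2)*exp(-(x - 2)^2)

Solve f'(x) = 0:
  f'(x) = (8*x - 16)·exp(-(x - 2)^2) and exp(-(x - 2)^2) > 0 for every x, so f'(x) = 0 ⇔ 8*x - 16 = 0.
  Factor: 8*x - 16 = 8*(x - 2) = 0.
  ⇒ x = 2

f''(x) = 8*(1 - 2*(x - 2)^2)*exp(-(x - 2)^2)
Second-derivative test at each critical point:
  f''(2) = 8 > 0 → local minimum

Critical points: x = 2 (local minimum)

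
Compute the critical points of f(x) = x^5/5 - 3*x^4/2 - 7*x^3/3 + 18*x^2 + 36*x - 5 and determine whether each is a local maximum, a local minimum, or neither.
f'(x) = x^4 - 6*x^3 - 7*x^2 + 36*x + 36

Solve f'(x) = 0:
  Factor: x^4 - 6*x^3 - 7*x^2 + 36*x + 36 = (x - 6)*(x - 3)*(x + 1)*(x + 2) = 0.
  ⇒ x = -2, -1, 3, 6

f''(x) = 4*x^3 - 18*x^2 - 14*x + 36
Second-derivative test at each critical point:
  f''(-2) = -40 < 0 → local maximum
  f''(-1) = 28 > 0 → local minimum
  f''(3) = -60 < 0 → local maximum
  f''(6) = 168 > 0 → local minimum

Critical points: x = -2 (local maximum); x = -1 (local minimum); x = 3 (local maximum); x = 6 (local minimum)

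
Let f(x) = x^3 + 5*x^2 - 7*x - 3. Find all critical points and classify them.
f'(x) = 3*x^2 + 10*x - 7

Solve f'(x) = 0:
  3*x^2 + 10*x - 7 = 0 has no rational roots; quadratic formula: x = (-10 ± √184)/6.
  ⇒ x = -sqrt(46)/3 - 5/3 ≈ -3.9274, -5/3 + sqrt(46)/3 ≈ 0.5941

f''(x) = 6*x + 10
Second-derivative test at each critical point:
  f''(-3.9274) = -13.5647 < 0 → local maximum
  f''(0.5941) = 13.5647 > 0 → local minimum

Critical points: x = -sqrt(46)/3 - 5/3 ≈ -3.9274 (local maximum); x = -5/3 + sqrt(46)/3 ≈ 0.5941 (local minimum)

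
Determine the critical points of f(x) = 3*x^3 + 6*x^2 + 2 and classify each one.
f'(x) = 3*x*(3*x + 4)

Solve f'(x) = 0:
  Factor: 9*x^2 + 12*x = 3*x*(3*x + 4) = 0.
  ⇒ x = -4/3, 0

f''(x) = 18*x + 12
Second-derivative test at each critical point:
  f''(-4/3) = -12 < 0 → local maximum
  f''(0) = 12 > 0 → local minimum

Critical points: x = -4/3 (local maximum); x = 0 (local minimum)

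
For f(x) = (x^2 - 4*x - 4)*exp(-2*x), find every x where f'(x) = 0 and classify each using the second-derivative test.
f'(x) = 2*(-x^2 + 5*x + 2)*exp(-2*x)

Solve f'(x) = 0:
  f'(x) = (-2*x^2 + 10*x + 4)·exp(-2*x) and exp(-2*x) > 0 for every x, so f'(x) = 0 ⇔ -2*x^2 + 10*x + 4 = 0.
  Factor: -2*x^2 + 10*x + 4 = -2*(x^2 - 5*x - 2); x^2 - 5*x - 2 = 0 has no rational roots; quadratic formula: x = (5 ± √33)/2.
  ⇒ x = 5/2 - sqrt(33)/2 ≈ -0.3723, 5/2 + sqrt(33)/2 ≈ 5.3723

f''(x) = 2*(2*x^2 - 12*x + 1)*exp(-2*x)
Second-derivative test at each critical point:
  f''(-0.3723) = 24.1906 > 0 → local minimum
  f''(5.3723) = -2.477e-04 < 0 → local maximum

Critical points: x = 5/2 - sqrt(33)/2 ≈ -0.3723 (local minimum); x = 5/2 + sqrt(33)/2 ≈ 5.3723 (local maximum)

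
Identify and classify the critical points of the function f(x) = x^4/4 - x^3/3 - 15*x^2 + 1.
f'(x) = x*(x^2 - x - 30)

Solve f'(x) = 0:
  Factor: x^3 - x^2 - 30*x = x*(x - 6)*(x + 5) = 0.
  ⇒ x = -5, 0, 6

f''(x) = 3*x^2 - 2*x - 30
Second-derivative test at each critical point:
  f''(-5) = 55 > 0 → local minimum
  f''(0) = -30 < 0 → local maximum
  f''(6) = 66 > 0 → local minimum

Critical points: x = -5 (local minimum); x = 0 (local maximum); x = 6 (local minimum)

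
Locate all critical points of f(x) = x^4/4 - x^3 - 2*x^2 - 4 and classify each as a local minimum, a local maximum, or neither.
f'(x) = x*(x^2 - 3*x - 4)

Solve f'(x) = 0:
  Factor: x^3 - 3*x^2 - 4*x = x*(x - 4)*(x + 1) = 0.
  ⇒ x = -1, 0, 4

f''(x) = 3*x^2 - 6*x - 4
Second-derivative test at each critical point:
  f''(-1) = 5 > 0 → local minimum
  f''(0) = -4 < 0 → local maximum
  f''(4) = 20 > 0 → local minimum

Critical points: x = -1 (local minimum); x = 0 (local maximum); x = 4 (local minimum)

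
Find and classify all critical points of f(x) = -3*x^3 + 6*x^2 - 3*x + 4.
f'(x) = -9*x^2 + 12*x - 3

Solve f'(x) = 0:
  Factor: -9*x^2 + 12*x - 3 = -3*(x - 1)*(3*x - 1) = 0.
  ⇒ x = 1/3, 1

f''(x) = 12 - 18*x
Second-derivative test at each critical point:
  f''(1/3) = 6 > 0 → local minimum
  f''(1) = -6 < 0 → local maximum

Critical points: x = 1/3 (local minimum); x = 1 (local maximum)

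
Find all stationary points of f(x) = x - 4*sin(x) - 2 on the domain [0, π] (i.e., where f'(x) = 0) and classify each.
f'(x) = 1 - 4*cos(x)

Solve f'(x) = 0 on [0, π]:
  f'(x) = 0 ⇔ cos(x) = 1/4, i.e. x = ±arccos(1/4) + 2nπ; keep the solutions lying in [0, π].
  ⇒ x = acos(1/4) ≈ 1.3181

f''(x) = 4*sin(x)
Second-derivative test at each critical point:
  f''(1.3181) = 3.8730 > 0 → local minimum

Critical points: x = acos(1/4) ≈ 1.3181 (local minimum)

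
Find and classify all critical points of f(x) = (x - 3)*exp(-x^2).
f'(x) = (-2*x*(x - 3) + 1)*exp(-x^2)

Solve f'(x) = 0:
  f'(x) = (-2*x^2 + 6*x + 1)·exp(-x^2) and exp(-x^2) > 0 for every x, so f'(x) = 0 ⇔ -2*x^2 + 6*x + 1 = 0.
  2*x^2 - 6*x - 1 = 0 has no rational roots; quadratic formula: x = (6 ± √44)/4.
  ⇒ x = 3/2 - sqrt(11)/2 ≈ -0.1583, 3/2 + sqrt(11)/2 ≈ 3.1583

f''(x) = 2*(2*x^2*(x - 3) - 3*x + 3)*exp(-x^2)
Second-derivative test at each critical point:
  f''(-0.1583) = 6.4691 > 0 → local minimum
  f''(3.1583) = -3.088e-04 < 0 → local maximum

Critical points: x = 3/2 - sqrt(11)/2 ≈ -0.1583 (local minimum); x = 3/2 + sqrt(11)/2 ≈ 3.1583 (local maximum)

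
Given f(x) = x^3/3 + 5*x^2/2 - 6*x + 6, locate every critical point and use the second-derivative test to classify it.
f'(x) = x^2 + 5*x - 6

Solve f'(x) = 0:
  Factor: x^2 + 5*x - 6 = (x - 1)*(x + 6) = 0.
  ⇒ x = -6, 1

f''(x) = 2*x + 5
Second-derivative test at each critical point:
  f''(-6) = -7 < 0 → local maximum
  f''(1) = 7 > 0 → local minimum

Critical points: x = -6 (local maximum); x = 1 (local minimum)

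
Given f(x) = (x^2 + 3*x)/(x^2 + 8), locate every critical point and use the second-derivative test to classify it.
f'(x) = (-3*x^2 + 16*x + 24)/(x^4 + 16*x^2 + 64)

Solve f'(x) = 0:
  f'(x) = -(3*x^2 - 16*x - 24)/(x^2 + 8)^2; the denominator is positive wherever f is defined, so f'(x) = 0 ⇔ -3*x^2 + 16*x + 24 = 0.
  3*x^2 - 16*x - 24 = 0 has no rational roots; quadratic formula: x = (16 ± √544)/6.
  ⇒ x = 8/3 - 2*sqrt(34)/3 ≈ -1.2206, 8/3 + 2*sqrt(34)/3 ≈ 6.5540

f''(x) = 2*(3*x^3 - 24*x^2 - 72*x + 64)/(x^6 + 24*x^4 + 192*x^2 + 512)
Second-derivative test at each critical point:
  f''(-1.2206) = 0.2590 > 0 → local minimum
  f''(6.5540) = -0.0090 < 0 → local maximum

Critical points: x = 8/3 - 2*sqrt(34)/3 ≈ -1.2206 (local minimum); x = 8/3 + 2*sqrt(34)/3 ≈ 6.5540 (local maximum)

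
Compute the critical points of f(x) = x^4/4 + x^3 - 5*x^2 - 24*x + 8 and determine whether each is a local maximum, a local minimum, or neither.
f'(x) = x^3 + 3*x^2 - 10*x - 24

Solve f'(x) = 0:
  Factor: x^3 + 3*x^2 - 10*x - 24 = (x - 3)*(x + 2)*(x + 4) = 0.
  ⇒ x = -4, -2, 3

f''(x) = 3*x^2 + 6*x - 10
Second-derivative test at each critical point:
  f''(-4) = 14 > 0 → local minimum
  f''(-2) = -10 < 0 → local maximum
  f''(3) = 35 > 0 → local minimum

Critical points: x = -4 (local minimum); x = -2 (local maximum); x = 3 (local minimum)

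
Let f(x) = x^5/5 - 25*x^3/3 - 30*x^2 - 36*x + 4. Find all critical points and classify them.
f'(x) = x^4 - 25*x^2 - 60*x - 36

Solve f'(x) = 0:
  Factor: x^4 - 25*x^2 - 60*x - 36 = (x - 6)*(x + 1)*(x + 2)*(x + 3) = 0.
  ⇒ x = -3, -2, -1, 6

f''(x) = 4*x^3 - 50*x - 60
Second-derivative test at each critical point:
  f''(-3) = -18 < 0 → local maximum
  f''(-2) = 8 > 0 → local minimum
  f''(-1) = -14 < 0 → local maximum
  f''(6) = 504 > 0 → local minimum

Critical points: x = -3 (local maximum); x = -2 (local minimum); x = -1 (local maximum); x = 6 (local minimum)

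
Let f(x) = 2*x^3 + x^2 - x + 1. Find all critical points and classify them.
f'(x) = 6*x^2 + 2*x - 1

Solve f'(x) = 0:
  6*x^2 + 2*x - 1 = 0 has no rational roots; quadratic formula: x = (-2 ± √28)/12.
  ⇒ x = -sqrt(7)/6 - 1/6 ≈ -0.6076, -1/6 + sqrt(7)/6 ≈ 0.2743

f''(x) = 12*x + 2
Second-derivative test at each critical point:
  f''(-0.6076) = -5.2915 < 0 → local maximum
  f''(0.2743) = 5.2915 > 0 → local minimum

Critical points: x = -sqrt(7)/6 - 1/6 ≈ -0.6076 (local maximum); x = -1/6 + sqrt(7)/6 ≈ 0.2743 (local minimum)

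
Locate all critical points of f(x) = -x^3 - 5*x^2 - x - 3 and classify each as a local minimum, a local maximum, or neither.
f'(x) = -3*x^2 - 10*x - 1

Solve f'(x) = 0:
  3*x^2 + 10*x + 1 = 0 has no rational roots; quadratic formula: x = (-10 ± √88)/6.
  ⇒ x = -5/3 - sqrt(22)/3 ≈ -3.2301, -5/3 + sqrt(22)/3 ≈ -0.1032

f''(x) = -6*x - 10
Second-derivative test at each critical point:
  f''(-3.2301) = 9.3808 > 0 → local minimum
  f''(-0.1032) = -9.3808 < 0 → local maximum

Critical points: x = -5/3 - sqrt(22)/3 ≈ -3.2301 (local minimum); x = -5/3 + sqrt(22)/3 ≈ -0.1032 (local maximum)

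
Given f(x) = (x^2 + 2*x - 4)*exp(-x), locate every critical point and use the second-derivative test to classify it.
f'(x) = (6 - x^2)*exp(-x)

Solve f'(x) = 0:
  f'(x) = (6 - x^2)·exp(-x) and exp(-x) > 0 for every x, so f'(x) = 0 ⇔ 6 - x^2 = 0.
  x^2 - 6 = 0 has no rational roots; quadratic formula: x = (0 ± √24)/2.
  ⇒ x = -sqrt(6) ≈ -2.4495, sqrt(6) ≈ 2.4495

f''(x) = (x^2 - 2*x - 6)*exp(-x)
Second-derivative test at each critical point:
  f''(-2.4495) = 56.7421 > 0 → local minimum
  f''(2.4495) = -0.4230 < 0 → local maximum

Critical points: x = -sqrt(6) ≈ -2.4495 (local minimum); x = sqrt(6) ≈ 2.4495 (local maximum)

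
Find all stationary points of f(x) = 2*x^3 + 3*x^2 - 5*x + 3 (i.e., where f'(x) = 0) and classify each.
f'(x) = 6*x^2 + 6*x - 5

Solve f'(x) = 0:
  6*x^2 + 6*x - 5 = 0 has no rational roots; quadratic formula: x = (-6 ± √156)/12.
  ⇒ x = -sqrt(39)/6 - 1/2 ≈ -1.5408, -1/2 + sqrt(39)/6 ≈ 0.5408

f''(x) = 12*x + 6
Second-derivative test at each critical point:
  f''(-1.5408) = -12.4900 < 0 → local maximum
  f''(0.5408) = 12.4900 > 0 → local minimum

Critical points: x = -sqrt(39)/6 - 1/2 ≈ -1.5408 (local maximum); x = -1/2 + sqrt(39)/6 ≈ 0.5408 (local minimum)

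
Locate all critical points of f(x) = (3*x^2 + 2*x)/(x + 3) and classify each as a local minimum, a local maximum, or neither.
f'(x) = 3*(x^2 + 6*x + 2)/(x^2 + 6*x + 9)

Solve f'(x) = 0:
  f'(x) = 3*(x^2 + 6*x + 2)/(x + 3)^2; the denominator is positive wherever f is defined, so f'(x) = 0 ⇔ 3*x^2 + 18*x + 6 = 0.
  Factor: 3*x^2 + 18*x + 6 = 3*(x^2 + 6*x + 2); x^2 + 6*x + 2 = 0 has no rational roots; quadratic formula: x = (-6 ± √28)/2.
  ⇒ x = -3 - sqrt(7) ≈ -5.6458, -3 + sqrt(7) ≈ -0.3542

f''(x) = 42/(x^3 + 9*x^2 + 27*x + 27)
Second-derivative test at each critical point:
  f''(-5.6458) = -2.2678 < 0 → local maximum
  f''(-0.3542) = 2.2678 > 0 → local minimum

Critical points: x = -3 - sqrt(7) ≈ -5.6458 (local maximum); x = -3 + sqrt(7) ≈ -0.3542 (local minimum)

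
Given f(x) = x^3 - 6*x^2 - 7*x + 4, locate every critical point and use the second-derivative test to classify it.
f'(x) = 3*x^2 - 12*x - 7

Solve f'(x) = 0:
  3*x^2 - 12*x - 7 = 0 has no rational roots; quadratic formula: x = (12 ± √228)/6.
  ⇒ x = 2 - sqrt(57)/3 ≈ -0.5166, 2 + sqrt(57)/3 ≈ 4.5166

f''(x) = 6*x - 12
Second-derivative test at each critical point:
  f''(-0.5166) = -15.0997 < 0 → local maximum
  f''(4.5166) = 15.0997 > 0 → local minimum

Critical points: x = 2 - sqrt(57)/3 ≈ -0.5166 (local maximum); x = 2 + sqrt(57)/3 ≈ 4.5166 (local minimum)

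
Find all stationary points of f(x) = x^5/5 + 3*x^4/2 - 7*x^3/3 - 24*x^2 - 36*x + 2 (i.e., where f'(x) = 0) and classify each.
f'(x) = x^4 + 6*x^3 - 7*x^2 - 48*x - 36

Solve f'(x) = 0:
  Factor: x^4 + 6*x^3 - 7*x^2 - 48*x - 36 = (x - 3)*(x + 1)*(x + 2)*(x + 6) = 0.
  ⇒ x = -6, -2, -1, 3

f''(x) = 4*x^3 + 18*x^2 - 14*x - 48
Second-derivative test at each critical point:
  f''(-6) = -180 < 0 → local maximum
  f''(-2) = 20 > 0 → local minimum
  f''(-1) = -20 < 0 → local maximum
  f''(3) = 180 > 0 → local minimum

Critical points: x = -6 (local maximum); x = -2 (local minimum); x = -1 (local maximum); x = 3 (local minimum)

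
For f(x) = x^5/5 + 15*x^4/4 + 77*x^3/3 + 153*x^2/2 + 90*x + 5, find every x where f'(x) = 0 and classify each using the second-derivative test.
f'(x) = x^4 + 15*x^3 + 77*x^2 + 153*x + 90

Solve f'(x) = 0:
  Factor: x^4 + 15*x^3 + 77*x^2 + 153*x + 90 = (x + 1)*(x + 3)*(x + 5)*(x + 6) = 0.
  ⇒ x = -6, -5, -3, -1

f''(x) = 4*x^3 + 45*x^2 + 154*x + 153
Second-derivative test at each critical point:
  f''(-6) = -15 < 0 → local maximum
  f''(-5) = 8 > 0 → local minimum
  f''(-3) = -12 < 0 → local maximum
  f''(-1) = 40 > 0 → local minimum

Critical points: x = -6 (local maximum); x = -5 (local minimum); x = -3 (local maximum); x = -1 (local minimum)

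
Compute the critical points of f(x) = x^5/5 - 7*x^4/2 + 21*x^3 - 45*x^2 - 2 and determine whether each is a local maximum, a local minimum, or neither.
f'(x) = x*(x^3 - 14*x^2 + 63*x - 90)

Solve f'(x) = 0:
  Factor: x^4 - 14*x^3 + 63*x^2 - 90*x = x*(x - 6)*(x - 5)*(x - 3) = 0.
  ⇒ x = 0, 3, 5, 6

f''(x) = 4*x^3 - 42*x^2 + 126*x - 90
Second-derivative test at each critical point:
  f''(0) = -90 < 0 → local maximum
  f''(3) = 18 > 0 → local minimum
  f''(5) = -10 < 0 → local maximum
  f''(6) = 18 > 0 → local minimum

Critical points: x = 0 (local maximum); x = 3 (local minimum); x = 5 (local maximum); x = 6 (local minimum)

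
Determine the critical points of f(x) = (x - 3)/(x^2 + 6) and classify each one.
f'(x) = (x^2 - 2*x*(x - 3) + 6)/(x^2 + 6)^2

Solve f'(x) = 0:
  f'(x) = -(x^2 - 6*x - 6)/(x^2 + 6)^2; the denominator is positive wherever f is defined, so f'(x) = 0 ⇔ -x^2 + 6*x + 6 = 0.
  x^2 - 6*x - 6 = 0 has no rational roots; quadratic formula: x = (6 ± √60)/2.
  ⇒ x = 3 - sqrt(15) ≈ -0.8730, 3 + sqrt(15) ≈ 6.8730

f''(x) = 2*(4*x^2*(x - 3) + 3*(1 - x)*(x^2 + 6))/(x^2 + 6)^3
Second-derivative test at each critical point:
  f''(-0.8730) = 0.1694 > 0 → local minimum
  f''(6.8730) = -0.0027 < 0 → local maximum

Critical points: x = 3 - sqrt(15) ≈ -0.8730 (local minimum); x = 3 + sqrt(15) ≈ 6.8730 (local maximum)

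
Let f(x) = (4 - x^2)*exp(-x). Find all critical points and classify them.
f'(x) = (x^2 - 2*x - 4)*exp(-x)

Solve f'(x) = 0:
  f'(x) = (x^2 - 2*x - 4)·exp(-x) and exp(-x) > 0 for every x, so f'(x) = 0 ⇔ x^2 - 2*x - 4 = 0.
  x^2 - 2*x - 4 = 0 has no rational roots; quadratic formula: x = (2 ± √20)/2.
  ⇒ x = 1 - sqrt(5) ≈ -1.2361, 1 + sqrt(5) ≈ 3.2361

f''(x) = (-x^2 + 4*x + 2)*exp(-x)
Second-derivative test at each critical point:
  f''(-1.2361) = -15.3933 < 0 → local maximum
  f''(3.2361) = 0.1758 > 0 → local minimum

Critical points: x = 1 - sqrt(5) ≈ -1.2361 (local maximum); x = 1 + sqrt(5) ≈ 3.2361 (local minimum)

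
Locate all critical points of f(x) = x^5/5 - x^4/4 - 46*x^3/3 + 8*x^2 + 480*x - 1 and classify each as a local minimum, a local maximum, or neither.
f'(x) = x^4 - x^3 - 46*x^2 + 16*x + 480

Solve f'(x) = 0:
  Factor: x^4 - x^3 - 46*x^2 + 16*x + 480 = (x - 6)*(x - 4)*(x + 4)*(x + 5) = 0.
  ⇒ x = -5, -4, 4, 6

f''(x) = 4*x^3 - 3*x^2 - 92*x + 16
Second-derivative test at each critical point:
  f''(-5) = -99 < 0 → local maximum
  f''(-4) = 80 > 0 → local minimum
  f''(4) = -144 < 0 → local maximum
  f''(6) = 220 > 0 → local minimum

Critical points: x = -5 (local maximum); x = -4 (local minimum); x = 4 (local maximum); x = 6 (local minimum)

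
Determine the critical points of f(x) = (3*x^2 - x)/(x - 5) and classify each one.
f'(x) = (3*x^2 - 30*x + 5)/(x^2 - 10*x + 25)

Solve f'(x) = 0:
  f'(x) = (3*x^2 - 30*x + 5)/(x - 5)^2; the denominator is positive wherever f is defined, so f'(x) = 0 ⇔ 3*x^2 - 30*x + 5 = 0.
  3*x^2 - 30*x + 5 = 0 has no rational roots; quadratic formula: x = (30 ± √840)/6.
  ⇒ x = 5 - sqrt(210)/3 ≈ 0.1695, sqrt(210)/3 + 5 ≈ 9.8305

f''(x) = 140/(x^3 - 15*x^2 + 75*x - 125)
Second-derivative test at each critical point:
  f''(0.1695) = -1.2421 < 0 → local maximum
  f''(9.8305) = 1.2421 > 0 → local minimum

Critical points: x = 5 - sqrt(210)/3 ≈ 0.1695 (local maximum); x = sqrt(210)/3 + 5 ≈ 9.8305 (local minimum)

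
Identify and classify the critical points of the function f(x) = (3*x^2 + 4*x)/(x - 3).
f'(x) = 3*(x^2 - 6*x - 4)/(x^2 - 6*x + 9)

Solve f'(x) = 0:
  f'(x) = 3*(x^2 - 6*x - 4)/(x - 3)^2; the denominator is positive wherever f is defined, so f'(x) = 0 ⇔ 3*x^2 - 18*x - 12 = 0.
  Factor: 3*x^2 - 18*x - 12 = 3*(x^2 - 6*x - 4); x^2 - 6*x - 4 = 0 has no rational roots; quadratic formula: x = (6 ± √52)/2.
  ⇒ x = 3 - sqrt(13) ≈ -0.6056, 3 + sqrt(13) ≈ 6.6056

f''(x) = 78/(x^3 - 9*x^2 + 27*x - 27)
Second-derivative test at each critical point:
  f''(-0.6056) = -1.6641 < 0 → local maximum
  f''(6.6056) = 1.6641 > 0 → local minimum

Critical points: x = 3 - sqrt(13) ≈ -0.6056 (local maximum); x = 3 + sqrt(13) ≈ 6.6056 (local minimum)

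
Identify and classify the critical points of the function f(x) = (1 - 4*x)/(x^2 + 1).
f'(x) = 2*(2*x^2 - x - 2)/(x^4 + 2*x^2 + 1)

Solve f'(x) = 0:
  f'(x) = 2*(2*x^2 - x - 2)/(x^2 + 1)^2; the denominator is positive wherever f is defined, so f'(x) = 0 ⇔ 4*x^2 - 2*x - 4 = 0.
  Factor: 4*x^2 - 2*x - 4 = 2*(2*x^2 - x - 2); 2*x^2 - x - 2 = 0 has no rational roots; quadratic formula: x = (1 ± √17)/4.
  ⇒ x = 1/4 - sqrt(17)/4 ≈ -0.7808, 1/4 + sqrt(17)/4 ≈ 1.2808

f''(x) = 2*(4*x^2*(1 - 4*x) + (12*x - 1)*(x^2 + 1))/(x^2 + 1)^3
Second-derivative test at each critical point:
  f''(-0.7808) = -3.1828 < 0 → local maximum
  f''(1.2808) = 1.1828 > 0 → local minimum

Critical points: x = 1/4 - sqrt(17)/4 ≈ -0.7808 (local maximum); x = 1/4 + sqrt(17)/4 ≈ 1.2808 (local minimum)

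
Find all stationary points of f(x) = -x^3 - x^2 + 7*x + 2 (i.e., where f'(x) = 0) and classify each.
f'(x) = -3*x^2 - 2*x + 7

Solve f'(x) = 0:
  3*x^2 + 2*x - 7 = 0 has no rational roots; quadratic formula: x = (-2 ± √88)/6.
  ⇒ x = -sqrt(22)/3 - 1/3 ≈ -1.8968, -1/3 + sqrt(22)/3 ≈ 1.2301

f''(x) = -6*x - 2
Second-derivative test at each critical point:
  f''(-1.8968) = 9.3808 > 0 → local minimum
  f''(1.2301) = -9.3808 < 0 → local maximum

Critical points: x = -sqrt(22)/3 - 1/3 ≈ -1.8968 (local minimum); x = -1/3 + sqrt(22)/3 ≈ 1.2301 (local maximum)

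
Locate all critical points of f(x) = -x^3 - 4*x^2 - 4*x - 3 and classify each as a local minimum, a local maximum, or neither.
f'(x) = -3*x^2 - 8*x - 4

Solve f'(x) = 0:
  Factor: -3*x^2 - 8*x - 4 = -(x + 2)*(3*x + 2) = 0.
  ⇒ x = -2, -2/3

f''(x) = -6*x - 8
Second-derivative test at each critical point:
  f''(-2) = 4 > 0 → local minimum
  f''(-2/3) = -4 < 0 → local maximum

Critical points: x = -2 (local minimum); x = -2/3 (local maximum)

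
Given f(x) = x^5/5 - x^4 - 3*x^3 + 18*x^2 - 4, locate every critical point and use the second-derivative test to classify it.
f'(x) = x*(x^3 - 4*x^2 - 9*x + 36)

Solve f'(x) = 0:
  Factor: x^4 - 4*x^3 - 9*x^2 + 36*x = x*(x - 4)*(x - 3)*(x + 3) = 0.
  ⇒ x = -3, 0, 3, 4

f''(x) = 4*x^3 - 12*x^2 - 18*x + 36
Second-derivative test at each critical point:
  f''(-3) = -126 < 0 → local maximum
  f''(0) = 36 > 0 → local minimum
  f''(3) = -18 < 0 → local maximum
  f''(4) = 28 > 0 → local minimum

Critical points: x = -3 (local maximum); x = 0 (local minimum); x = 3 (local maximum); x = 4 (local minimum)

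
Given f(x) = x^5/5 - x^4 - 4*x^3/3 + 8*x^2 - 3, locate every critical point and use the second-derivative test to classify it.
f'(x) = x*(x^3 - 4*x^2 - 4*x + 16)

Solve f'(x) = 0:
  Factor: x^4 - 4*x^3 - 4*x^2 + 16*x = x*(x - 4)*(x - 2)*(x + 2) = 0.
  ⇒ x = -2, 0, 2, 4

f''(x) = 4*x^3 - 12*x^2 - 8*x + 16
Second-derivative test at each critical point:
  f''(-2) = -48 < 0 → local maximum
  f''(0) = 16 > 0 → local minimum
  f''(2) = -16 < 0 → local maximum
  f''(4) = 48 > 0 → local minimum

Critical points: x = -2 (local maximum); x = 0 (local minimum); x = 2 (local maximum); x = 4 (local minimum)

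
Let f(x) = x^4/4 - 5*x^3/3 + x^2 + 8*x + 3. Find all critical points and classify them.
f'(x) = x^3 - 5*x^2 + 2*x + 8

Solve f'(x) = 0:
  Factor: x^3 - 5*x^2 + 2*x + 8 = (x - 4)*(x - 2)*(x + 1) = 0.
  ⇒ x = -1, 2, 4

f''(x) = 3*x^2 - 10*x + 2
Second-derivative test at each critical point:
  f''(-1) = 15 > 0 → local minimum
  f''(2) = -6 < 0 → local maximum
  f''(4) = 10 > 0 → local minimum

Critical points: x = -1 (local minimum); x = 2 (local maximum); x = 4 (local minimum)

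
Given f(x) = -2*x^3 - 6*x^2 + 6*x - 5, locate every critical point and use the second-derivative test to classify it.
f'(x) = -6*x^2 - 12*x + 6

Solve f'(x) = 0:
  Factor: -6*x^2 - 12*x + 6 = -6*(x^2 + 2*x - 1); x^2 + 2*x - 1 = 0 has no rational roots; quadratic formula: x = (-2 ± √8)/2.
  ⇒ x = -sqrt(2) - 1 ≈ -2.4142, -1 + sqrt(2) ≈ 0.4142

f''(x) = -12*x - 12
Second-derivative test at each critical point:
  f''(-2.4142) = 16.9706 > 0 → local minimum
  f''(0.4142) = -16.9706 < 0 → local maximum

Critical points: x = -sqrt(2) - 1 ≈ -2.4142 (local minimum); x = -1 + sqrt(2) ≈ 0.4142 (local maximum)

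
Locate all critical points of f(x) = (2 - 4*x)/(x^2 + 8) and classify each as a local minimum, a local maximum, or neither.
f'(x) = 4*(x^2 - x - 8)/(x^4 + 16*x^2 + 64)

Solve f'(x) = 0:
  f'(x) = 4*(x^2 - x - 8)/(x^2 + 8)^2; the denominator is positive wherever f is defined, so f'(x) = 0 ⇔ 4*x^2 - 4*x - 32 = 0.
  Factor: 4*x^2 - 4*x - 32 = 4*(x^2 - x - 8); x^2 - x - 8 = 0 has no rational roots; quadratic formula: x = (1 ± √33)/2.
  ⇒ x = 1/2 - sqrt(33)/2 ≈ -2.3723, 1/2 + sqrt(33)/2 ≈ 3.3723

f''(x) = 4*(4*x^2*(1 - 2*x) + (6*x - 1)*(x^2 + 8))/(x^2 + 8)^3
Second-derivative test at each critical point:
  f''(-2.3723) = -0.1237 < 0 → local maximum
  f''(3.3723) = 0.0612 > 0 → local minimum

Critical points: x = 1/2 - sqrt(33)/2 ≈ -2.3723 (local maximum); x = 1/2 + sqrt(33)/2 ≈ 3.3723 (local minimum)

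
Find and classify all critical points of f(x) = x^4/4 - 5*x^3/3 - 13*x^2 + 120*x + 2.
f'(x) = x^3 - 5*x^2 - 26*x + 120

Solve f'(x) = 0:
  Factor: x^3 - 5*x^2 - 26*x + 120 = (x - 6)*(x - 4)*(x + 5) = 0.
  ⇒ x = -5, 4, 6

f''(x) = 3*x^2 - 10*x - 26
Second-derivative test at each critical point:
  f''(-5) = 99 > 0 → local minimum
  f''(4) = -18 < 0 → local maximum
  f''(6) = 22 > 0 → local minimum

Critical points: x = -5 (local minimum); x = 4 (local maximum); x = 6 (local minimum)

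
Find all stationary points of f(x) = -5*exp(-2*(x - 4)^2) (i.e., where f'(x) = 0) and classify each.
f'(x) = 20*(x - 4)*exp(-2*(x - 4)^2)

Solve f'(x) = 0:
  f'(x) = (20*x - 80)·exp(-2*(x - 4)^2) and exp(-2*(x - 4)^2) > 0 for every x, so f'(x) = 0 ⇔ 20*x - 80 = 0.
  Factor: 20*x - 80 = 20*(x - 4) = 0.
  ⇒ x = 4

f''(x) = 20*(1 - 4*(x - 4)^2)*exp(-2*(x - 4)^2)
Second-derivative test at each critical point:
  f''(4) = 20 > 0 → local minimum

Critical points: x = 4 (local minimum)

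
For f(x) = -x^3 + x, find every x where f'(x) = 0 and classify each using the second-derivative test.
f'(x) = 1 - 3*x^2

Solve f'(x) = 0:
  3*x^2 - 1 = 0 has no rational roots; quadratic formula: x = (0 ± √12)/6.
  ⇒ x = -sqrt(3)/3 ≈ -0.5774, sqrt(3)/3 ≈ 0.5774

f''(x) = -6*x
Second-derivative test at each critical point:
  f''(-0.5774) = 3.4641 > 0 → local minimum
  f''(0.5774) = -3.4641 < 0 → local maximum

Critical points: x = -sqrt(3)/3 ≈ -0.5774 (local minimum); x = sqrt(3)/3 ≈ 0.5774 (local maximum)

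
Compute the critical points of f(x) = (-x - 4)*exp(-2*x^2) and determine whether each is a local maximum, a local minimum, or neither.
f'(x) = (4*x*(x + 4) - 1)*exp(-2*x^2)

Solve f'(x) = 0:
  f'(x) = (4*x^2 + 16*x - 1)·exp(-2*x^2) and exp(-2*x^2) > 0 for every x, so f'(x) = 0 ⇔ 4*x^2 + 16*x - 1 = 0.
  4*x^2 + 16*x - 1 = 0 has no rational roots; quadratic formula: x = (-16 ± √272)/8.
  ⇒ x = -sqrt(17)/2 - 2 ≈ -4.0616, -2 + sqrt(17)/2 ≈ 0.0616

f''(x) = 4*(-4*x^2*(x + 4) + 3*x + 4)*exp(-2*x^2)
Second-derivative test at each critical point:
  f''(-4.0616) = -7.742e-14 < 0 → local maximum
  f''(0.0616) = 16.3679 > 0 → local minimum

Critical points: x = -sqrt(17)/2 - 2 ≈ -4.0616 (local maximum); x = -2 + sqrt(17)/2 ≈ 0.0616 (local minimum)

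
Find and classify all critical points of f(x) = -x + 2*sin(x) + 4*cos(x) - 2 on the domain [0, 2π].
f'(x) = -4*sin(x) + 2*cos(x) - 1

Solve f'(x) = 0 on [0, 2π]:
  f'(x) = 0 ⇔ -4*sin(x) + 2*cos(x) = 1. Write the left side as R·cos(x + φ) with R = √(2² + 4²) = 2*sqrt(5), cos φ = sqrt(5)/5, sin φ = 2*sqrt(5)/5; then cos(x + φ) = sqrt(5)/10. Solve for x and keep the solutions lying in [0, 2π].
  ⇒ x = atan((-2 + sqrt(19))/(1 + 2*sqrt(19))) ≈ 0.2381, atan((-sqrt(19) - 2)/(1 - 2*sqrt(19))) + pi ≈ 3.8308

f''(x) = -2*sin(x) - 4*cos(x)
Second-derivative test at each critical point:
  f''(0.2381) = -4.3589 < 0 → local maximum
  f''(3.8308) = 4.3589 > 0 → local minimum

Critical points: x = atan((-2 + sqrt(19))/(1 + 2*sqrt(19))) ≈ 0.2381 (local maximum); x = atan((-sqrt(19) - 2)/(1 - 2*sqrt(19))) + pi ≈ 3.8308 (local minimum)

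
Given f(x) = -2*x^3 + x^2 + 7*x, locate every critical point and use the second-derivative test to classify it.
f'(x) = -6*x^2 + 2*x + 7

Solve f'(x) = 0:
  6*x^2 - 2*x - 7 = 0 has no rational roots; quadratic formula: x = (2 ± √172)/12.
  ⇒ x = 1/6 - sqrt(43)/6 ≈ -0.9262, 1/6 + sqrt(43)/6 ≈ 1.2596

f''(x) = 2 - 12*x
Second-derivative test at each critical point:
  f''(-0.9262) = 13.1149 > 0 → local minimum
  f''(1.2596) = -13.1149 < 0 → local maximum

Critical points: x = 1/6 - sqrt(43)/6 ≈ -0.9262 (local minimum); x = 1/6 + sqrt(43)/6 ≈ 1.2596 (local maximum)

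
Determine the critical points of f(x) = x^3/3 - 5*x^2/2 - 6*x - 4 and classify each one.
f'(x) = x^2 - 5*x - 6

Solve f'(x) = 0:
  Factor: x^2 - 5*x - 6 = (x - 6)*(x + 1) = 0.
  ⇒ x = -1, 6

f''(x) = 2*x - 5
Second-derivative test at each critical point:
  f''(-1) = -7 < 0 → local maximum
  f''(6) = 7 > 0 → local minimum

Critical points: x = -1 (local maximum); x = 6 (local minimum)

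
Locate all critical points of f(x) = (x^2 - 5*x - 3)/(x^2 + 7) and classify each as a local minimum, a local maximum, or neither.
f'(x) = 5*(x^2 + 4*x - 7)/(x^4 + 14*x^2 + 49)

Solve f'(x) = 0:
  f'(x) = 5*(x^2 + 4*x - 7)/(x^2 + 7)^2; the denominator is positive wherever f is defined, so f'(x) = 0 ⇔ 5*x^2 + 20*x - 35 = 0.
  Factor: 5*x^2 + 20*x - 35 = 5*(x^2 + 4*x - 7); x^2 + 4*x - 7 = 0 has no rational roots; quadratic formula: x = (-4 ± √44)/2.
  ⇒ x = -sqrt(11) - 2 ≈ -5.3166, -2 + sqrt(11) ≈ 1.3166

f''(x) = 10*(-x^3 - 6*x^2 + 21*x + 14)/(x^6 + 21*x^4 + 147*x^2 + 343)
Second-derivative test at each critical point:
  f''(-5.3166) = -0.0267 < 0 → local maximum
  f''(1.3166) = 0.4348 > 0 → local minimum

Critical points: x = -sqrt(11) - 2 ≈ -5.3166 (local maximum); x = -2 + sqrt(11) ≈ 1.3166 (local minimum)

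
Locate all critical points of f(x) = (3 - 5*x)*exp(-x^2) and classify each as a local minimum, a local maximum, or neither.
f'(x) = (2*x*(5*x - 3) - 5)*exp(-x^2)

Solve f'(x) = 0:
  f'(x) = (10*x^2 - 6*x - 5)·exp(-x^2) and exp(-x^2) > 0 for every x, so f'(x) = 0 ⇔ 10*x^2 - 6*x - 5 = 0.
  10*x^2 - 6*x - 5 = 0 has no rational roots; quadratic formula: x = (6 ± √236)/20.
  ⇒ x = 3/10 - sqrt(59)/10 ≈ -0.4681, 3/10 + sqrt(59)/10 ≈ 1.0681

f''(x) = 2*(2*x^2*(3 - 5*x) + 15*x - 3)*exp(-x^2)
Second-derivative test at each critical point:
  f''(-0.4681) = -12.3392 < 0 → local maximum
  f''(1.0681) = 4.9089 > 0 → local minimum

Critical points: x = 3/10 - sqrt(59)/10 ≈ -0.4681 (local maximum); x = 3/10 + sqrt(59)/10 ≈ 1.0681 (local minimum)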